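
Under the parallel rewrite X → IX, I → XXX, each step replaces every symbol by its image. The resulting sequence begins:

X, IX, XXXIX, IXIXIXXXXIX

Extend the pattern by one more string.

Apply φ to IXIXIXXXXIX symbol by symbol: I→XXX, X→IX, I→XXX, X→IX, I→XXX, X→IX, X→IX, X→IX, X→IX, I→XXX, X→IX; joined: XXX IX XXX IX XXX IX IX IX IX XXX IX.

XXXIXXXXIXXXXIXIXIXIXXXXIX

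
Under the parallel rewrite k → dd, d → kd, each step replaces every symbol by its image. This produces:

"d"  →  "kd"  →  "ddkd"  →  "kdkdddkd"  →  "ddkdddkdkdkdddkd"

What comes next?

kdkdddkdkdkdddkdddkdddkdkdkdddkd

Replace each of the 16 characters of ddkdddkdkdkdddkd in place — kd kd dd kd kd kd dd kd dd kd dd kd kd kd dd kd — and concatenate.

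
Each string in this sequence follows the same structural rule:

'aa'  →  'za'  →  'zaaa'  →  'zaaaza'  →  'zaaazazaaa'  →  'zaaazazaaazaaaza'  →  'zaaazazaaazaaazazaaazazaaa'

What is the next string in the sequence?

zaaazazaaazaaazazaaazazaaazaaazazaaazaaaza

This is a Fibonacci-style word recurrence s(k) = s(k−1)·s(k−2): e.g. za·aa = zaaa.
The next term joins zaaazazaaazaaazazaaazazaaa and zaaazazaaazaaaza.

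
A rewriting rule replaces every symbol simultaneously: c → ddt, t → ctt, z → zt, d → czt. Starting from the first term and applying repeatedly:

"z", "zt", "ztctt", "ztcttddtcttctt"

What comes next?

Rewriting the 14 symbols of ztcttddtcttctt one by one yields zt ctt ddt ctt ctt czt czt ctt ddt ctt ctt ddt ctt ctt; concatenated:

ztcttddtcttcttcztcztcttddtcttcttddtcttctt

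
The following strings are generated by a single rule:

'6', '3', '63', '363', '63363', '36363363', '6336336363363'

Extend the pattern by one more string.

363633636336336363363

This is a Fibonacci-style word recurrence s(k) = s(k−2)·s(k−1): e.g. 6·3 = 63.
Continuing: 36363363 · 6336336363363 gives term 8.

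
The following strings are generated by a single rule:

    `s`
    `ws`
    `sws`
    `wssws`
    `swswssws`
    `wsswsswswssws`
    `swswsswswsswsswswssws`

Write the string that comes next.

wsswsswswsswsswswsswswsswsswswssws

Each term (from the third on) is the two preceding terms concatenated in order: term 3 = s·ws = sws.
So term 8 is wsswsswswssws·swswsswswsswsswswssws.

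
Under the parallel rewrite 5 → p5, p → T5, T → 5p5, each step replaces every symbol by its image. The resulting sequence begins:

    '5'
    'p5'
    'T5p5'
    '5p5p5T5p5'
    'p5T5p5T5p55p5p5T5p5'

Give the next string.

T5p55p5p5T5p55p5p5T5p5p5T5p5T5p55p5p5T5p5

φ(p5T5p5T5p55p5p5T5p5) expands symbol-by-symbol to T5 p5 5p5 p5 T5 p5 5p5 p5 T5 p5 p5 T5 p5 T5 p5 5p5 p5 T5 p5; joining the 19 pieces gives the next term.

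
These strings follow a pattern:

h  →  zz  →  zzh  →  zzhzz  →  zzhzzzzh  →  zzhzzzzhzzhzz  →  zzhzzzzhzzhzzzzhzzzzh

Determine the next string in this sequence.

zzhzzzzhzzhzzzzhzzzzhzzhzzzzhzzhzz

Each term (from the third on) is the previous term followed by the one before it: term 3 = zz·h = zzh.
Continuing: zzhzzzzhzzhzzzzhzzzzh · zzhzzzzhzzhzz gives term 8.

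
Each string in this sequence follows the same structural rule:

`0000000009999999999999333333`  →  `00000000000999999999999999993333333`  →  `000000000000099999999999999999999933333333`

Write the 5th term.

00000000000000000999999999999999999999999999993333333333

The n-th term is 2n+3 0's then 4n+1 9's then n+3 3's, where the shown terms are n = 3, 4, 5.
Setting n = 7 gives 17, 29, 10 characters in each block.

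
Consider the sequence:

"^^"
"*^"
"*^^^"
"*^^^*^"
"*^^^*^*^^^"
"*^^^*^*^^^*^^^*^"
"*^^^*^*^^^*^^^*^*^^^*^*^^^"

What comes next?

*^^^*^*^^^*^^^*^*^^^*^*^^^*^^^*^*^^^*^^^*^

From term 3 onward, concatenate the last term with the second-to-last: *^·^^ = *^^^, *^^^·*^ = *^^^*^, …
Continuing: *^^^*^*^^^*^^^*^*^^^*^*^^^ · *^^^*^*^^^*^^^*^ gives term 8.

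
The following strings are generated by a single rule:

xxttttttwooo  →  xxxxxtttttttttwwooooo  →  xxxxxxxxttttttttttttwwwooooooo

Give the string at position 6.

xxxxxxxxxxxxxxxxxtttttttttttttttttttttwwwwwwooooooooooooo

Term n consists of 3n-1 x's, followed by 3n+3 t's, followed by n w's, followed by 2n+1 o's (n = 1, 2, …).
For term 6, n = 6, so the run lengths are 17, 21, 6, 13.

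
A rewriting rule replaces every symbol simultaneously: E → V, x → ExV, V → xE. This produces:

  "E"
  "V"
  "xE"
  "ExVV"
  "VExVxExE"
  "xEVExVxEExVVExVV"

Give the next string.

ExVVxEVExVxEExVVVExVxExEVExVxExE

Applying the rule to each of the 16 symbols of xEVExVxEExVVExVV gives the pieces ExV V xE V ExV xE ExV V V ExV xE xE V ExV xE xE, which concatenate to the answer.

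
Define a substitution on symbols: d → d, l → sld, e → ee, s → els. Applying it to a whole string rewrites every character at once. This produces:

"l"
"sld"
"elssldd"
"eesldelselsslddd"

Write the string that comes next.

Rewriting the 16 symbols of eesldelselsslddd one by one yields ee ee els sld d ee sld els ee sld els els sld d d d; concatenated:

eeeeelsslddeesldelseesldelselssldddd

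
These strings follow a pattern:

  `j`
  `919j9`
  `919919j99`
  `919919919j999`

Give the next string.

Every step adds 919 to the front and 9 to the end of the previous string.
So the next term is 919·919919919j999·9.

919919919919j9999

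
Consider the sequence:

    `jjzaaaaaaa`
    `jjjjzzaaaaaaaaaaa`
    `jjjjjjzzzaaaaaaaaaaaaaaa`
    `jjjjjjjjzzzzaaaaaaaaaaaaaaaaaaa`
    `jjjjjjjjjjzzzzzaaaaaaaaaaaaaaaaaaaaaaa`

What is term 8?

jjjjjjjjjjjjjjjjzzzzzzzzaaaaaaaaaaaaaaaaaaaaaaaaaaaaaaaaaaa

Term n consists of 2n j's, followed by n z's, followed by 4n+3 a's (n = 1, 2, …).
At n = 8 the blocks have lengths 16, 8, 35.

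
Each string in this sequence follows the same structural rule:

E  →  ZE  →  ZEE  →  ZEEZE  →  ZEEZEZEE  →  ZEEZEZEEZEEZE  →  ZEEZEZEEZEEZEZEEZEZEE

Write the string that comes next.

From term 3 onward, concatenate the last term with the second-to-last: ZE·E = ZEE, ZEE·ZE = ZEEZE, …
The next term joins ZEEZEZEEZEEZEZEEZEZEE and ZEEZEZEEZEEZE.

ZEEZEZEEZEEZEZEEZEZEEZEEZEZEEZEEZE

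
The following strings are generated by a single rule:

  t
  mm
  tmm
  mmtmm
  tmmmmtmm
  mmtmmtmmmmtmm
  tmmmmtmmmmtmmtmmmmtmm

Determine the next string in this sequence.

mmtmmtmmmmtmmtmmmmtmmmmtmmtmmmmtmm

This is a Fibonacci-style word recurrence s(k) = s(k−2)·s(k−1): e.g. t·mm = tmm.
The next term joins mmtmmtmmmmtmm and tmmmmtmmmmtmmtmmmmtmm.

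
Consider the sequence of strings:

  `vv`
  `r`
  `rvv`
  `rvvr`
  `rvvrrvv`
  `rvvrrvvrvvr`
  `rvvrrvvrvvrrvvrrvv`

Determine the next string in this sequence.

From term 3 onward, concatenate the last term with the second-to-last: r·vv = rvv, rvv·r = rvvr, …
The next term joins rvvrrvvrvvrrvvrrvv and rvvrrvvrvvr.

rvvrrvvrvvrrvvrrvvrvvrrvvrvvr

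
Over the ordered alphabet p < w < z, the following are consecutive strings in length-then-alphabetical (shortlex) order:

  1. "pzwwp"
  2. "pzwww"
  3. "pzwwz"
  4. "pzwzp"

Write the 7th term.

Stepping forward 3 times from pzwzp: pzwzp → pzwzw → pzwzz, then the target.

pzzpp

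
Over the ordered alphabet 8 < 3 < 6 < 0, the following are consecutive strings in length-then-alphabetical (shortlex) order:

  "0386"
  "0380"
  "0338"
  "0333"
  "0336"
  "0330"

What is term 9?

0366

Continuing the enumeration 3 steps past 0330: 0330 → 0368 → 0363 → (answer).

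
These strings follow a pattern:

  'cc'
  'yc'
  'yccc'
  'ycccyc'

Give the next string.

Each term (from the third on) is the previous term followed by the one before it: term 3 = yc·cc = yccc.
So term 5 is ycccyc·yccc.

ycccycyccc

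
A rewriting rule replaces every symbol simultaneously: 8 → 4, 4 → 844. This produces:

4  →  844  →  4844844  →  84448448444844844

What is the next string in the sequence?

48448448444844844484484484448448444844844

φ(84448448444844844) expands symbol-by-symbol to 4 844 844 844 4 844 844 4 844 844 844 4 844 844 4 844 844; joining the 17 pieces gives the next term.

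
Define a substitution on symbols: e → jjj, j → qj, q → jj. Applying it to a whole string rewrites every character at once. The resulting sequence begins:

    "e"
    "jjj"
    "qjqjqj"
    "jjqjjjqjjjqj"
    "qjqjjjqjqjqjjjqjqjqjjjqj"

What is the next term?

jjqjjjqjqjqjjjqjjjqjjjqjqjqjjjqjjjqjjjqjqjqjjjqj

Replace each of the 24 characters of qjqjjjqjqjqjjjqjqjqjjjqj in place — jj qj jj qj qj qj jj qj jj qj jj qj qj qj jj qj jj qj jj qj qj qj jj qj — and concatenate.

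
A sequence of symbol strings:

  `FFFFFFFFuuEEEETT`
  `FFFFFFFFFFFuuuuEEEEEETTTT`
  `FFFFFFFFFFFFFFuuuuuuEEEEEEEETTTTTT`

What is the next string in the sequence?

FFFFFFFFFFFFFFFFFuuuuuuuuEEEEEEEEEETTTTTTTT

Term n consists of 3n+2 F's, followed by 2n-2 u's, followed by 2n E's, followed by 2n-2 T's, where the shown terms are n = 2, 3, 4.
For the next term, n = 5, so the run lengths are 17, 8, 10, 8.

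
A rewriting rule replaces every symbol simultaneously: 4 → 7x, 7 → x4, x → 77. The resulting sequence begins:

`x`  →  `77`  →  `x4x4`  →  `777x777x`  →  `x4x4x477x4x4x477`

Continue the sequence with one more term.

Applying the rule to each of the 16 symbols of x4x4x477x4x4x477 gives the pieces 77 7x 77 7x 77 7x x4 x4 77 7x 77 7x 77 7x x4 x4, which concatenate to the answer.

777x777x777xx4x4777x777x777xx4x4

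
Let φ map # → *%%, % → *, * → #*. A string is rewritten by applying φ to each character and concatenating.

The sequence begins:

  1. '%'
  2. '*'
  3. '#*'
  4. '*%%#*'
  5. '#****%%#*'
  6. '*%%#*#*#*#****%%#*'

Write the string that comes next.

φ(*%%#*#*#*#****%%#*) expands symbol-by-symbol to #* * * *%% #* *%% #* *%% #* *%% #* #* #* #* * * *%% #*; joining the 18 pieces gives the next term.

#****%%#**%%#**%%#**%%#*#*#*#****%%#*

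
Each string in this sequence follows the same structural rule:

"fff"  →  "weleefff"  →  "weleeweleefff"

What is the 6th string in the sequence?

weleeweleeweleeweleeweleefff

Each term is the previous one with welee prepended.
From weleeweleefff, 3 further steps: weleeweleefff → weleeweleeweleefff → weleeweleeweleeweleefff → (answer).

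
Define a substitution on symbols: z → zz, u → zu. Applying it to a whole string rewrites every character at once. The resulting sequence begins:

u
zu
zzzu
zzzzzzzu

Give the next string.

zzzzzzzzzzzzzzzu

Rewriting each symbol of zzzzzzzu: z→zz, z→zz, z→zz, z→zz, z→zz, z→zz, z→zz, u→zu, which concatenates to zz zz zz zz zz zz zz zu.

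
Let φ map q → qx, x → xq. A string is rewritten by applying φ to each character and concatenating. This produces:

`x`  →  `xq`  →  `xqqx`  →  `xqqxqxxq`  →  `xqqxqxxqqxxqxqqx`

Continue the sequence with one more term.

xqqxqxxqqxxqxqqxqxxqxqqxxqqxqxxq

Applying the rule to each of the 16 symbols of xqqxqxxqqxxqxqqx gives the pieces xq qx qx xq qx xq xq qx qx xq xq qx xq qx qx xq, which concatenate to the answer.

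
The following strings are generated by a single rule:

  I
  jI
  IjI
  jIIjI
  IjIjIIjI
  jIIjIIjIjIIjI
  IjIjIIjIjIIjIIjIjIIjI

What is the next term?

Each term (from the third on) is the two preceding terms concatenated in order: term 3 = I·jI = IjI.
The next term joins jIIjIIjIjIIjI and IjIjIIjIjIIjIIjIjIIjI.

jIIjIIjIjIIjIIjIjIIjIjIIjIIjIjIIjI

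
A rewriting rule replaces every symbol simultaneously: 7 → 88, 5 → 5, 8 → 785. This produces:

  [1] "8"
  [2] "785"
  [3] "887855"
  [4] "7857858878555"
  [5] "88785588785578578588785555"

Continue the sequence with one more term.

Replace each of the 26 characters of 88785588785578578588785555 in place — 785 785 88 785 5 5 785 785 88 785 5 5 88 785 5 88 785 5 785 785 88 785 5 5 5 5 — and concatenate.

78578588785557857858878555887855887855785785887855555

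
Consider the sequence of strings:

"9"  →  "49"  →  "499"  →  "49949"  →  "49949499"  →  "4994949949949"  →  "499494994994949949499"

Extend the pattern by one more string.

4994949949949499494994994949949949

From term 3 onward, concatenate the last term with the second-to-last: 49·9 = 499, 499·49 = 49949, …
So term 8 is 499494994994949949499·4994949949949.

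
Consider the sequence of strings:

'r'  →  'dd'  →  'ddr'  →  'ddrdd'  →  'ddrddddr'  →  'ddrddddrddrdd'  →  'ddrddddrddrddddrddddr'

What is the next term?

ddrddddrddrddddrddddrddrddddrddrdd

From term 3 onward, concatenate the last term with the second-to-last: dd·r = ddr, ddr·dd = ddrdd, …
The next term joins ddrddddrddrddddrddddr and ddrddddrddrdd.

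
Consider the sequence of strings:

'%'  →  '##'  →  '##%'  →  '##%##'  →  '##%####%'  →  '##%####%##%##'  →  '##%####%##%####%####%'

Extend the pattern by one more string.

##%####%##%####%####%##%####%##%##

Each term (from the third on) is the previous term followed by the one before it: term 3 = ##·% = ##%.
The next term joins ##%####%##%####%####% and ##%####%##%##.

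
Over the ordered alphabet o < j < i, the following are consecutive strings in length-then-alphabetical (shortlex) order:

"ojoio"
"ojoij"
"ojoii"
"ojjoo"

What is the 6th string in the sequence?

ojjoi

Advancing 2 positions from ojjoo through ojjoo → ojjoj reaches term 6.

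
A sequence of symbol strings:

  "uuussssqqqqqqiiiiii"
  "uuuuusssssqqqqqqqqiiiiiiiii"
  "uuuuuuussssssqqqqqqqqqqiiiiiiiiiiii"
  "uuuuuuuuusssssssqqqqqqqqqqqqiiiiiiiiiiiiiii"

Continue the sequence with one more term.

uuuuuuuuuuussssssssqqqqqqqqqqqqqqiiiiiiiiiiiiiiiiii

Reading off run lengths: u runs 3, 5, 7, 9; s runs 4, 5, 6, 7; q runs 6, 8, 10, 12; i runs 6, 9, 12, 15 — each is linear in n, where the shown terms are n = 2, 3, 4, 5.
Setting n = 6 gives 11, 8, 14, 18 characters in each block.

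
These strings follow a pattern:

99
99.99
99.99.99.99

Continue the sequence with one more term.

Each string is two copies of the previous one joined by '.'.
So the next term is two copies of 99.99.99.99 with '.' between the halves.

99.99.99.99.99.99.99.99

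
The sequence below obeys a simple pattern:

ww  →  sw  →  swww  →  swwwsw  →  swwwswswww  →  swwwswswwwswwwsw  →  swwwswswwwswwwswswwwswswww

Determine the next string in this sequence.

Each term (from the third on) is the previous term followed by the one before it: term 3 = sw·ww = swww.
Continuing: swwwswswwwswwwswswwwswswww · swwwswswwwswwwsw gives term 8.

swwwswswwwswwwswswwwswswwwswwwswswwwswwwsw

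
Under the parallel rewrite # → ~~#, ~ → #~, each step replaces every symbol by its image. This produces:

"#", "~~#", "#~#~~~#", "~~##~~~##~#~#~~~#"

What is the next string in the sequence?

Replace each of the 17 characters of ~~##~~~##~#~#~~~# in place — #~ #~ ~~# ~~# #~ #~ #~ ~~# ~~# #~ ~~# #~ ~~# #~ #~ #~ ~~# — and concatenate.

#~#~~~#~~##~#~#~~~#~~##~~~##~~~##~#~#~~~#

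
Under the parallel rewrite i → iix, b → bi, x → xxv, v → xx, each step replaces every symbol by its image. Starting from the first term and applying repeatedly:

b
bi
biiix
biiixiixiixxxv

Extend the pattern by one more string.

biiixiixiixxxviixiixxxviixiixxxvxxvxxvxx

φ(biiixiixiixxxv) expands symbol-by-symbol to bi iix iix iix xxv iix iix xxv iix iix xxv xxv xxv xx; joining the 14 pieces gives the next term.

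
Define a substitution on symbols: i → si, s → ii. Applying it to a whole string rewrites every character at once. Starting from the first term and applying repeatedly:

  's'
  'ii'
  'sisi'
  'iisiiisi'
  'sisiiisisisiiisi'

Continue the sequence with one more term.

Rewriting the 16 symbols of sisiiisisisiiisi one by one yields ii si ii si si si ii si ii si ii si si si ii si; concatenated:

iisiiisisisiiisiiisiiisisisiiisi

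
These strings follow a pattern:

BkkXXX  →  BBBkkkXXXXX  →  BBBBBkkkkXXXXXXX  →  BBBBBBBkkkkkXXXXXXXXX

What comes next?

The n-th term is 2n-1 B's then n+1 k's then 2n+1 X's (n = 1, 2, …).
Setting n = 5 gives 9, 6, 11 characters in each block.

BBBBBBBBBkkkkkkXXXXXXXXXXX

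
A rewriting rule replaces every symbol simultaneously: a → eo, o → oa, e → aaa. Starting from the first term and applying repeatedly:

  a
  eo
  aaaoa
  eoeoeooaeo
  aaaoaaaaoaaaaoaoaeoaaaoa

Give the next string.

φ(aaaoaaaaoaaaaoaoaeoaaaoa) expands symbol-by-symbol to eo eo eo oa eo eo eo eo oa eo eo eo eo oa eo oa eo aaa oa eo eo eo oa eo; joining the 24 pieces gives the next term.

eoeoeooaeoeoeoeooaeoeoeoeooaeooaeoaaaoaeoeoeooaeo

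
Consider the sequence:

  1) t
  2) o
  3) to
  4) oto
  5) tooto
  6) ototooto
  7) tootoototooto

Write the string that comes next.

Each term (from the third on) is the two preceding terms concatenated in order: term 3 = t·o = to.
The next term joins ototooto and tootoototooto.

ototoototootoototooto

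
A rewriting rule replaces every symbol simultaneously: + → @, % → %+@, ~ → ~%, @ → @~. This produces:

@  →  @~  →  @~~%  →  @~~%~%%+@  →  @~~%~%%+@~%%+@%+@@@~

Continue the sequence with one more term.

@~~%~%%+@~%%+@%+@@@~~%%+@%+@@@~%+@@@~@~@~~%

φ(@~~%~%%+@~%%+@%+@@@~) expands symbol-by-symbol to @~ ~% ~% %+@ ~% %+@ %+@ @ @~ ~% %+@ %+@ @ @~ %+@ @ @~ @~ @~ ~%; joining the 20 pieces gives the next term.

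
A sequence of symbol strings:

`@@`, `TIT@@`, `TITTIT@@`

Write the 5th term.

TITTITTITTIT@@

Each term is the previous one with TIT prepended.
From TITTIT@@, 2 further steps: TITTIT@@ → TITTITTIT@@ → (answer).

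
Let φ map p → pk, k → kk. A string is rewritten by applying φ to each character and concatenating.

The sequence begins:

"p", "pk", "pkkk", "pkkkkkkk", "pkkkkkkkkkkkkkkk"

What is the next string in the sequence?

Replace each of the 16 characters of pkkkkkkkkkkkkkkk in place — pk kk kk kk kk kk kk kk kk kk kk kk kk kk kk kk — and concatenate.

pkkkkkkkkkkkkkkkkkkkkkkkkkkkkkkk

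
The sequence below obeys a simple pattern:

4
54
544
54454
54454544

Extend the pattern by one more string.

5445454454454

Each term (from the third on) is the previous term followed by the one before it: term 3 = 54·4 = 544.
Continuing: 54454544 · 54454 gives term 6.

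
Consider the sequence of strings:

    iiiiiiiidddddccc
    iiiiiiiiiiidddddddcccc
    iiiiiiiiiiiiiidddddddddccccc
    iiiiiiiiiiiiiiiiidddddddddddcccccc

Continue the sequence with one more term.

iiiiiiiiiiiiiiiiiiiidddddddddddddccccccc

Reading off run lengths: i runs 8, 11, 14, 17; d runs 5, 7, 9, 11; c runs 3, 4, 5, 6 — each is linear in n, where the shown terms are n = 3, 4, 5, 6.
At n = 7 the blocks have lengths 20, 13, 7.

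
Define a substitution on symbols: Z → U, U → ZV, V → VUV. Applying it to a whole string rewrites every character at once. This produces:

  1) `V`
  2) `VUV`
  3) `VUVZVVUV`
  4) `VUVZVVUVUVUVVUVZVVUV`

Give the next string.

Rewriting the 20 symbols of VUVZVVUVUVUVVUVZVVUV one by one yields VUV ZV VUV U VUV VUV ZV VUV ZV VUV ZV VUV VUV ZV VUV U VUV VUV ZV VUV; concatenated:

VUVZVVUVUVUVVUVZVVUVZVVUVZVVUVVUVZVVUVUVUVVUVZVVUV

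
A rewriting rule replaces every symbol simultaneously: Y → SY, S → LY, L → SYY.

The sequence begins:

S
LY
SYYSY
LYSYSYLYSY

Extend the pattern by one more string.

Expanding LYSYSYLYSY: L→SYY, Y→SY, S→LY, Y→SY, S→LY, Y→SY, L→SYY, Y→SY, S→LY, Y→SY. Concatenated: SYY SY LY SY LY SY SYY SY LY SY.

SYYSYLYSYLYSYSYYSYLYSY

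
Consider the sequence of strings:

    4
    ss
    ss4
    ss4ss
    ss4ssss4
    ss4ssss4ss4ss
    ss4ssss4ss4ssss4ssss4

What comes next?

ss4ssss4ss4ssss4ssss4ss4ssss4ss4ss

This is a Fibonacci-style word recurrence s(k) = s(k−1)·s(k−2): e.g. ss·4 = ss4.
So term 8 is ss4ssss4ss4ssss4ssss4·ss4ssss4ss4ss.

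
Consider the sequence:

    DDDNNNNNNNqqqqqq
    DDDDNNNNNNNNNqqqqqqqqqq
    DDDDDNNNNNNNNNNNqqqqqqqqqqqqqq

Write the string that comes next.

Each string has the form D^{n+1} N^{2n+3} q^{4n-2}, where the shown terms are n = 2, 3, 4.
For the next term, n = 5, so the run lengths are 6, 13, 18.

DDDDDDNNNNNNNNNNNNNqqqqqqqqqqqqqqqqqq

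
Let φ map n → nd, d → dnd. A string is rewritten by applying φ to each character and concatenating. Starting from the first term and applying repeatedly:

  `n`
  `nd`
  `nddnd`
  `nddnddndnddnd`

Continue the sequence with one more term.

Replace each of the 13 characters of nddnddndnddnd in place — nd dnd dnd nd dnd dnd nd dnd nd dnd dnd nd dnd — and concatenate.

nddnddndnddnddndnddndnddnddndnddnd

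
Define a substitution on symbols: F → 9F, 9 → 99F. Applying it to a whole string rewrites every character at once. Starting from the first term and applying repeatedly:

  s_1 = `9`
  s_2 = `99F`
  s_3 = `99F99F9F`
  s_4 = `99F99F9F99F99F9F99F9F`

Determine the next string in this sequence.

φ(99F99F9F99F99F9F99F9F) expands symbol-by-symbol to 99F 99F 9F 99F 99F 9F 99F 9F 99F 99F 9F 99F 99F 9F 99F 9F 99F 99F 9F 99F 9F; joining the 21 pieces gives the next term.

99F99F9F99F99F9F99F9F99F99F9F99F99F9F99F9F99F99F9F99F9F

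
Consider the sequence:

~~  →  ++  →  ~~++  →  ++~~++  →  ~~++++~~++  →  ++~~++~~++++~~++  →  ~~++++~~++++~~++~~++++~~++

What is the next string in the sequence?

From term 3 onward, concatenate the second-to-last term with the last: ~~·++ = ~~++, ++·~~++ = ++~~++, …
So term 8 is ++~~++~~++++~~++·~~++++~~++++~~++~~++++~~++.

++~~++~~++++~~++~~++++~~++++~~++~~++++~~++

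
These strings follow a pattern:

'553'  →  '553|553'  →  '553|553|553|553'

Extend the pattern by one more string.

Every step duplicates the string with '|' between the halves.
One more doubling of 553|553|553|553 gives the answer.

553|553|553|553|553|553|553|553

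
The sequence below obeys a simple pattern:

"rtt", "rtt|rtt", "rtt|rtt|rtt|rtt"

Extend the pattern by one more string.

s(k+1) = s(k)·|·s(k) — each term doubles the last with '|' between the halves.
Doubling rtt|rtt|rtt|rtt with '|' between the halves:

rtt|rtt|rtt|rtt|rtt|rtt|rtt|rtt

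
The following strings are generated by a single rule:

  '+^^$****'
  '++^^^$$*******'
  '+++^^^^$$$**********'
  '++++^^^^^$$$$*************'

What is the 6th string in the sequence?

++++++^^^^^^^$$$$$$*******************

Term n consists of n +'s, followed by n+1 ^'s, followed by n $'s, followed by 3n+1 *'s (n = 1, 2, …).
At n = 6 the blocks have lengths 6, 7, 6, 19.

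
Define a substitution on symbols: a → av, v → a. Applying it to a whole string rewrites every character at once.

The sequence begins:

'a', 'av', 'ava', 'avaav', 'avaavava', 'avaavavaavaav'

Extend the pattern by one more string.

Rewriting the 13 symbols of avaavavaavaav one by one yields av a av av a av a av av a av av a; concatenated:

avaavavaavaavavaavava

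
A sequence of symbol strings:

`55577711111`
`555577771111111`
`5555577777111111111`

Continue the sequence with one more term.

55555577777711111111111

Reading off run lengths: 5 runs 3, 4, 5; 7 runs 3, 4, 5; 1 runs 5, 7, 9 — each is linear in n, where the shown terms are n = 3, 4, 5.
For the next term, n = 6, so the run lengths are 6, 6, 11.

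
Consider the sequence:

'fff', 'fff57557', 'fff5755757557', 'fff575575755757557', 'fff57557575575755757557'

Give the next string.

Every step adds 57557 to the end: s(k+1) = s(k)·57557.
One more step from fff57557575575755757557 gives the answer.

fff5755757557575575755757557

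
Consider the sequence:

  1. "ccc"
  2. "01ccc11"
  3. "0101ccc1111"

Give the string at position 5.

01010101ccc11111111

Each term wraps the previous one in 01 on the left and 11 on the right.
From 0101ccc1111, 2 further steps: 0101ccc1111 → 010101ccc111111 → (answer).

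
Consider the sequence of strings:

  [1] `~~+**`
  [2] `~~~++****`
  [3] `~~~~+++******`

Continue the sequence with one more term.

~~~~~++++********

Each string has the form ~^{n+1} +^{n} *^{2n} (n = 1, 2, …).
Setting n = 4 gives 5, 4, 8 characters in each block.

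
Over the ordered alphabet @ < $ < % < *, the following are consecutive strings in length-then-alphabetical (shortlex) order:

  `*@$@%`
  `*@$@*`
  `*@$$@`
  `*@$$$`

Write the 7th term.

*@$%@

Advancing 3 positions from *@$$$ through *@$$$ → *@$$% → *@$$* reaches term 7.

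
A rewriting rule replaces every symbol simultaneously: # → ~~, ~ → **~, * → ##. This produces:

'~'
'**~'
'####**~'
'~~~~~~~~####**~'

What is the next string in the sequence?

φ(~~~~~~~~####**~) expands symbol-by-symbol to **~ **~ **~ **~ **~ **~ **~ **~ ~~ ~~ ~~ ~~ ## ## **~; joining the 15 pieces gives the next term.

**~**~**~**~**~**~**~**~~~~~~~~~####**~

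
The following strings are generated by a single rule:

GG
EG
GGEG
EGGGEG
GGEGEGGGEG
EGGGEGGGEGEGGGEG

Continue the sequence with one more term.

From term 3 onward, concatenate the second-to-last term with the last: GG·EG = GGEG, EG·GGEG = EGGGEG, …
The next term joins GGEGEGGGEG and EGGGEGGGEGEGGGEG.

GGEGEGGGEGEGGGEGGGEGEGGGEG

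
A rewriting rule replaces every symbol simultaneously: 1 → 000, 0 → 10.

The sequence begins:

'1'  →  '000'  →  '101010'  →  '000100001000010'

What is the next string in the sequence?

101010000101010100001010101000010

Replace each of the 15 characters of 000100001000010 in place — 10 10 10 000 10 10 10 10 000 10 10 10 10 000 10 — and concatenate.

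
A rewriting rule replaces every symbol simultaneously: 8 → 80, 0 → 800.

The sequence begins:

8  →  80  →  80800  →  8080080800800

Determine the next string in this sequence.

Replace each of the 13 characters of 8080080800800 in place — 80 800 80 800 800 80 800 80 800 800 80 800 800 — and concatenate.

8080080800800808008080080080800800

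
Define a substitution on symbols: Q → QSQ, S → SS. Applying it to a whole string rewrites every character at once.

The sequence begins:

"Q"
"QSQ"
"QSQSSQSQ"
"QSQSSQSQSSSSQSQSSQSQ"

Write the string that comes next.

Applying the rule to each of the 20 symbols of QSQSSQSQSSSSQSQSSQSQ gives the pieces QSQ SS QSQ SS SS QSQ SS QSQ SS SS SS SS QSQ SS QSQ SS SS QSQ SS QSQ, which concatenate to the answer.

QSQSSQSQSSSSQSQSSQSQSSSSSSSSQSQSSQSQSSSSQSQSSQSQ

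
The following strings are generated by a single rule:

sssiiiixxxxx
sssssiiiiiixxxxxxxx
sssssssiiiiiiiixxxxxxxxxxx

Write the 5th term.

sssssssssssiiiiiiiiiiiixxxxxxxxxxxxxxxxx

Term n consists of 2n+1 s's, followed by 2n+2 i's, followed by 3n+2 x's (n = 1, 2, …).
Setting n = 5 gives 11, 12, 17 characters in each block.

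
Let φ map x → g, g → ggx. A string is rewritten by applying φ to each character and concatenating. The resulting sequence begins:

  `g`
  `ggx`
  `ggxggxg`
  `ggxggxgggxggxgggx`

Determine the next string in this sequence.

Replace each of the 17 characters of ggxggxgggxggxgggx in place — ggx ggx g ggx ggx g ggx ggx ggx g ggx ggx g ggx ggx ggx g — and concatenate.

ggxggxgggxggxgggxggxggxgggxggxgggxggxggxg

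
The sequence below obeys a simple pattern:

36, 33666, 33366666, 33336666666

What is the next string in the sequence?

33333666666666

Reading off run lengths: 3 runs 1, 2, 3, 4; 6 runs 1, 3, 5, 7 — each is linear in n (n = 1, 2, …).
At n = 5 the blocks have lengths 5, 9.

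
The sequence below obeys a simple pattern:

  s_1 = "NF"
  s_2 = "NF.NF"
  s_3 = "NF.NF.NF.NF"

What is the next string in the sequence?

Every step duplicates the string with '.' between the halves.
Doubling NF.NF.NF.NF with '.' between the halves:

NF.NF.NF.NF.NF.NF.NF.NF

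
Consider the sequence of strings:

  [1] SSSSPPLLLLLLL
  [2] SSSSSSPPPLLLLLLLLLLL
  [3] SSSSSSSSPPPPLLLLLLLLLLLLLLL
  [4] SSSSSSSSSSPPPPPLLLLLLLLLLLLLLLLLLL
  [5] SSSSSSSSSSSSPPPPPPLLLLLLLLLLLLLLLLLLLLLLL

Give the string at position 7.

SSSSSSSSSSSSSSSSPPPPPPPPLLLLLLLLLLLLLLLLLLLLLLLLLLLLLLL

The n-th term is 2n+2 S's then n+1 P's then 4n+3 L's (n = 1, 2, …).
Setting n = 7 gives 16, 8, 31 characters in each block.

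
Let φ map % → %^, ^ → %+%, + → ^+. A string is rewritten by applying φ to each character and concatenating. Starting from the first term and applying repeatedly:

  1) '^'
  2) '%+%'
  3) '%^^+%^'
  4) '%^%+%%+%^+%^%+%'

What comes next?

%^%+%%^^+%^%^^+%^%+%^+%^%+%%^^+%^

Applying the rule to each of the 15 symbols of %^%+%%+%^+%^%+% gives the pieces %^ %+% %^ ^+ %^ %^ ^+ %^ %+% ^+ %^ %+% %^ ^+ %^, which concatenate to the answer.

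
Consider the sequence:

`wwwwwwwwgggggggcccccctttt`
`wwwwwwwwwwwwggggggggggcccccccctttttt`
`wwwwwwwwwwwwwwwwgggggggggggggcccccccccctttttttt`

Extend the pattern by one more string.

wwwwwwwwwwwwwwwwwwwwggggggggggggggggcccccccccccctttttttttt

Reading off run lengths: w runs 8, 12, 16; g runs 7, 10, 13; c runs 6, 8, 10; t runs 4, 6, 8 — each is linear in n, where the shown terms are n = 2, 3, 4.
Setting n = 5 gives 20, 16, 12, 10 characters in each block.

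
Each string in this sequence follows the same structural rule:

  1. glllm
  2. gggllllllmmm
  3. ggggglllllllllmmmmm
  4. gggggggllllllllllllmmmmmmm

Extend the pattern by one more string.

The n-th term is 2n-1 g's then 3n l's then 2n-1 m's (n = 1, 2, …).
Setting n = 5 gives 9, 15, 9 characters in each block.

ggggggggglllllllllllllllmmmmmmmmm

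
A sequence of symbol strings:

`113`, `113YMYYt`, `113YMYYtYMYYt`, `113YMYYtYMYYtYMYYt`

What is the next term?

Each term is the previous one with YMYYt appended.
So the next term is 113YMYYtYMYYtYMYYt·YMYYt.

113YMYYtYMYYtYMYYtYMYYt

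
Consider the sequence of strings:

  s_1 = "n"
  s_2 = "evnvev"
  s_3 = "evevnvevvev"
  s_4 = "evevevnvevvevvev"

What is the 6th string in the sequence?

evevevevevnvevvevvevvevvev

Each term wraps the previous one in ev on the left and vev on the right.
From evevevnvevvevvev, 2 further steps: evevevnvevvevvev → evevevevnvevvevvevvev → (answer).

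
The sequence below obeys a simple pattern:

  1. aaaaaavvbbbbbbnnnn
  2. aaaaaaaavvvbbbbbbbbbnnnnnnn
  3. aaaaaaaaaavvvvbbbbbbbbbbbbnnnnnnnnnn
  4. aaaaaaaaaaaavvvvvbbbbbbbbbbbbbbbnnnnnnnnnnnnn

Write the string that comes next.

aaaaaaaaaaaaaavvvvvvbbbbbbbbbbbbbbbbbbnnnnnnnnnnnnnnnn

Reading off run lengths: a runs 6, 8, 10, 12; v runs 2, 3, 4, 5; b runs 6, 9, 12, 15; n runs 4, 7, 10, 13 — each is linear in n, where the shown terms are n = 2, 3, 4, 5.
Setting n = 6 gives 14, 6, 18, 16 characters in each block.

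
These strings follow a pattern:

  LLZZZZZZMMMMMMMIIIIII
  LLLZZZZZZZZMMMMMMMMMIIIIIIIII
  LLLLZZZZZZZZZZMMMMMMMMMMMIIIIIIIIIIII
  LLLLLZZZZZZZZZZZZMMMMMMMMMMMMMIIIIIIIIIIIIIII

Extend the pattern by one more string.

Each string has the form L^{n} Z^{2n+2} M^{2n+3} I^{3n}, where the shown terms are n = 2, 3, 4, 5.
At n = 6 the blocks have lengths 6, 14, 15, 18.

LLLLLLZZZZZZZZZZZZZZMMMMMMMMMMMMMMMIIIIIIIIIIIIIIIIII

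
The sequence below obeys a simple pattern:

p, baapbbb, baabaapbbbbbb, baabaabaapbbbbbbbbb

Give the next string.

s(k+1) = baa·s(k)·bbb, so each term gains baa as a prefix and bbb as a suffix.
Applying this once more to baabaabaapbbbbbbbbb:

baabaabaabaapbbbbbbbbbbbb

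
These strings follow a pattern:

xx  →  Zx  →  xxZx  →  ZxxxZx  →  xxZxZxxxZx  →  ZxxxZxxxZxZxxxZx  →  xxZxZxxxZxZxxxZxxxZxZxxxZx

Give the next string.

ZxxxZxxxZxZxxxZxxxZxZxxxZxZxxxZxxxZxZxxxZx

From term 3 onward, concatenate the second-to-last term with the last: xx·Zx = xxZx, Zx·xxZx = ZxxxZx, …
The next term joins ZxxxZxxxZxZxxxZx and xxZxZxxxZxZxxxZxxxZxZxxxZx.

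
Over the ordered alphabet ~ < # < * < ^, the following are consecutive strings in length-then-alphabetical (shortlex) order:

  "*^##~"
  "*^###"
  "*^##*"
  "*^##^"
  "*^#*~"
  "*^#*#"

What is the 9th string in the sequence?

*^#^~

Continuing the enumeration 3 steps past *^#*#: *^#*# → *^#** → *^#*^ → (answer).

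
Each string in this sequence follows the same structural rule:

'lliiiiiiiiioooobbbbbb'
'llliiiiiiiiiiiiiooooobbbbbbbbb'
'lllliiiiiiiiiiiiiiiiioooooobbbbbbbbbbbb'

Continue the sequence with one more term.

Term n consists of n l's, followed by 4n+1 i's, followed by n+2 o's, followed by 3n b's, where the shown terms are n = 2, 3, 4.
For the next term, n = 5, so the run lengths are 5, 21, 7, 15.

llllliiiiiiiiiiiiiiiiiiiiiooooooobbbbbbbbbbbbbbb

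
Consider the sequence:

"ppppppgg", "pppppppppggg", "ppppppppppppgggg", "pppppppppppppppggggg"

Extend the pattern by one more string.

ppppppppppppppppppgggggg

Term n consists of 3n p's, followed by n g's, where the shown terms are n = 2, 3, 4, 5.
For the next term, n = 6, so the run lengths are 18, 6.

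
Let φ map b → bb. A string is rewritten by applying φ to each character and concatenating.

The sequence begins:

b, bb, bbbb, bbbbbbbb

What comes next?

Expanding bbbbbbbb: b→bb, b→bb, b→bb, b→bb, b→bb, b→bb, b→bb, b→bb. Concatenated: bb bb bb bb bb bb bb bb.

bbbbbbbbbbbbbbbb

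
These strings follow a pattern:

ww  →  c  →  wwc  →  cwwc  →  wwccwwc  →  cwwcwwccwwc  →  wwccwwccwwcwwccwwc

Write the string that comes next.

cwwcwwccwwcwwccwwccwwcwwccwwc

This is a Fibonacci-style word recurrence s(k) = s(k−2)·s(k−1): e.g. ww·c = wwc.
The next term joins cwwcwwccwwc and wwccwwccwwcwwccwwc.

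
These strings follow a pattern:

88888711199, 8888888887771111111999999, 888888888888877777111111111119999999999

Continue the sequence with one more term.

Term n consists of 4n+1 8's, followed by 2n-1 7's, followed by 4n-1 1's, followed by 4n-2 9's (n = 1, 2, …).
At n = 4 the blocks have lengths 17, 7, 15, 14.

88888888888888888777777711111111111111199999999999999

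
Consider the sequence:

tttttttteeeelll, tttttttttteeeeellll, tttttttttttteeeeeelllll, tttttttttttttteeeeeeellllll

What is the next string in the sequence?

tttttttttttttttteeeeeeeelllllll

Term n consists of 2n+2 t's, followed by n+1 e's, followed by n l's, where the shown terms are n = 3, 4, 5, 6.
For the next term, n = 7, so the run lengths are 16, 8, 7.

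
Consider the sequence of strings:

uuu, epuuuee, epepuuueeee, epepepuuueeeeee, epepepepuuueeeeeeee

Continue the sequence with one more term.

Every step adds ep to the front and ee to the end of the previous string.
Applying this once more to epepepepuuueeeeeeee:

epepepepepuuueeeeeeeeee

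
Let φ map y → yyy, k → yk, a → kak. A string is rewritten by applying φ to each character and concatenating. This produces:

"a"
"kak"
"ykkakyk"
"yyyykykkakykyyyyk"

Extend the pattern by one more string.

yyyyyyyyyyyyykyyyykykkakykyyyykyyyyyyyyyyyyyk

φ(yyyykykkakykyyyyk) expands symbol-by-symbol to yyy yyy yyy yyy yk yyy yk yk kak yk yyy yk yyy yyy yyy yyy yk; joining the 17 pieces gives the next term.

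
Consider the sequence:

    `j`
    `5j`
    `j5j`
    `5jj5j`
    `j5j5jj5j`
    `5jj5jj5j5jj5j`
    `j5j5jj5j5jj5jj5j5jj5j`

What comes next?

Each term (from the third on) is the two preceding terms concatenated in order: term 3 = j·5j = j5j.
So term 8 is 5jj5jj5j5jj5j·j5j5jj5j5jj5jj5j5jj5j.

5jj5jj5j5jj5jj5j5jj5j5jj5jj5j5jj5j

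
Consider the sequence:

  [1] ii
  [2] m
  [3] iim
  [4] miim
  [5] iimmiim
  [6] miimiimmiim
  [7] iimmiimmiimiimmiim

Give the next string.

miimiimmiimiimmiimmiimiimmiim

From term 3 onward, concatenate the second-to-last term with the last: ii·m = iim, m·iim = miim, …
The next term joins miimiimmiim and iimmiimmiimiimmiim.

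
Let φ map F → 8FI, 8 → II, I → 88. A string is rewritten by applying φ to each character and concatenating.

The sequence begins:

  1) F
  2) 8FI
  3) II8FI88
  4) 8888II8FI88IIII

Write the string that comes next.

Applying the rule to each of the 15 symbols of 8888II8FI88IIII gives the pieces II II II II 88 88 II 8FI 88 II II 88 88 88 88, which concatenate to the answer.

IIIIIIII8888II8FI88IIII88888888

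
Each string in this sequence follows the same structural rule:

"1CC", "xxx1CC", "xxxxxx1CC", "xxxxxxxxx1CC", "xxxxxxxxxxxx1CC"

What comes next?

Each term is the previous one with xxx prepended.
So the next term is xxx·xxxxxxxxxxxx1CC.

xxxxxxxxxxxxxxx1CC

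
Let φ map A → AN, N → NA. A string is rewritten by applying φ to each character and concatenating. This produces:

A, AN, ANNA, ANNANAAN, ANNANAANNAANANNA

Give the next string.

φ(ANNANAANNAANANNA) expands symbol-by-symbol to AN NA NA AN NA AN AN NA NA AN AN NA AN NA NA AN; joining the 16 pieces gives the next term.

ANNANAANNAANANNANAANANNAANNANAAN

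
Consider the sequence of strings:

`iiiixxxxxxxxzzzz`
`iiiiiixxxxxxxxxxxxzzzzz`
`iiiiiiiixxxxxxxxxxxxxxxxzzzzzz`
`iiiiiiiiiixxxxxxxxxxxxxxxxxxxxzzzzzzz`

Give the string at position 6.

iiiiiiiiiiiiiixxxxxxxxxxxxxxxxxxxxxxxxxxxxzzzzzzzzz

Each string has the form i^{2n} x^{4n} z^{n+2}, where the shown terms are n = 2, 3, 4, 5.
For term 6, n = 7, so the run lengths are 14, 28, 9.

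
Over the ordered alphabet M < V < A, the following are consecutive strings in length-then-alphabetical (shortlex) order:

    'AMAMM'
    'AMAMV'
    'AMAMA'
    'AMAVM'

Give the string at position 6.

AMAVA

Stepping forward 2 times from AMAVM: AMAVM → AMAVV, then the target.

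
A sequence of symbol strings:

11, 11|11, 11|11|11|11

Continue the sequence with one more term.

11|11|11|11|11|11|11|11

s(k+1) = s(k)·|·s(k) — each term doubles the last with '|' between the halves.
One more doubling of 11|11|11|11 gives the answer.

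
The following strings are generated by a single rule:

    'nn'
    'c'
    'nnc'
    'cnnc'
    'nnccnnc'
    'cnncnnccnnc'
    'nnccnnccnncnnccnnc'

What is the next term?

Each term (from the third on) is the two preceding terms concatenated in order: term 3 = nn·c = nnc.
So term 8 is cnncnnccnnc·nnccnnccnncnnccnnc.

cnncnnccnncnnccnnccnncnnccnnc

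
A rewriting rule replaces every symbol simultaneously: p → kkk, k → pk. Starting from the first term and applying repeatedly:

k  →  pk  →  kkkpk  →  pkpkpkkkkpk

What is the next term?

kkkpkkkkpkkkkpkpkpkpkkkkpk

Expanding pkpkpkkkkpk: p→kkk, k→pk, p→kkk, k→pk, p→kkk, k→pk, k→pk, k→pk, k→pk, p→kkk, k→pk. Concatenated: kkk pk kkk pk kkk pk pk pk pk kkk pk.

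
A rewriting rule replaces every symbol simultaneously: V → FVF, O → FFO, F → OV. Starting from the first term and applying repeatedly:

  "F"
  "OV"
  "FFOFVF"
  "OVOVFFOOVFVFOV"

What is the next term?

FFOFVFFFOFVFOVOVFFOFFOFVFOVFVFOVFFOFVF

Applying the rule to each of the 14 symbols of OVOVFFOOVFVFOV gives the pieces FFO FVF FFO FVF OV OV FFO FFO FVF OV FVF OV FFO FVF, which concatenate to the answer.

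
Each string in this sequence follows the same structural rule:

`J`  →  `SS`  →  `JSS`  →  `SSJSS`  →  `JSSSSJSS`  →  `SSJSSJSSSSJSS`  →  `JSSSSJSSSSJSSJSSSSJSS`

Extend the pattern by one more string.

SSJSSJSSSSJSSJSSSSJSSSSJSSJSSSSJSS

From term 3 onward, concatenate the second-to-last term with the last: J·SS = JSS, SS·JSS = SSJSS, …
The next term joins SSJSSJSSSSJSS and JSSSSJSSSSJSSJSSSSJSS.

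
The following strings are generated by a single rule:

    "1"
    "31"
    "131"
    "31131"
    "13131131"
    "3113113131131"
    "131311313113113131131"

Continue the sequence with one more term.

Each term (from the third on) is the two preceding terms concatenated in order: term 3 = 1·31 = 131.
Continuing: 3113113131131 · 131311313113113131131 gives term 8.

3113113131131131311313113113131131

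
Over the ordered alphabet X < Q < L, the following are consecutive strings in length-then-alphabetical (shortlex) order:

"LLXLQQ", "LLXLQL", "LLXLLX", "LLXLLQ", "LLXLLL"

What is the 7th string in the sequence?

LLQXXQ

Advancing 2 positions from LLXLLL through LLXLLL → LLQXXX reaches term 7.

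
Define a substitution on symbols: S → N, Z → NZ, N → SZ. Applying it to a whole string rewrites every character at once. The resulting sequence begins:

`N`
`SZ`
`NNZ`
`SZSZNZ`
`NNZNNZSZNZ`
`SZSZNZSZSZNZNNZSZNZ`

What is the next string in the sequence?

NNZNNZSZNZNNZNNZSZNZSZSZNZNNZSZNZ

Applying the rule to each of the 19 symbols of SZSZNZSZSZNZNNZSZNZ gives the pieces N NZ N NZ SZ NZ N NZ N NZ SZ NZ SZ SZ NZ N NZ SZ NZ, which concatenate to the answer.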